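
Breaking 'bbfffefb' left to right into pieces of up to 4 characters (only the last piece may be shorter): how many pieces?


'bbfffefb' has 8 characters.
Chunking with max size 4:
  Chunk 1: 'bbff' (positions 0-3)
  Chunk 2: 'fefb' (positions 4-7)
Total chunks: ceil(8 / 4) = 2

2


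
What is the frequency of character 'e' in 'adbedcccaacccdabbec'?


Scanning 'adbedcccaacccdabbec' for 'e':
  Position 3: 'e' -> MATCH (count: 1)
  Position 17: 'e' -> MATCH (count: 2)
Total occurrences of 'e': 2

2


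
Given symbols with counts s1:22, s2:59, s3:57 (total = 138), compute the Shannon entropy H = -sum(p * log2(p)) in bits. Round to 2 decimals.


Computing entropy H = -sum(p_i * log2(p_i)):
  s1: p = 22/138 = 0.1594, -p*log2(p) = 0.4223
  s2: p = 59/138 = 0.4275, -p*log2(p) = 0.5241
  s3: p = 57/138 = 0.4130, -p*log2(p) = 0.5269
H = sum of terms = 1.4733
Rounded to 2 decimals: 1.47

1.47


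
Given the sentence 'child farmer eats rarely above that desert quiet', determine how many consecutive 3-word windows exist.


Word trigrams from [8] words:
  Trigram 1: (child farmer eats)
  Trigram 2: (farmer eats rarely)
  Trigram 3: (eats rarely above)
  Trigram 4: (rarely above that)
  Trigram 5: (above that desert)
  Trigram 6: (that desert quiet)
Total word trigrams: 8 - 2 = 6

6


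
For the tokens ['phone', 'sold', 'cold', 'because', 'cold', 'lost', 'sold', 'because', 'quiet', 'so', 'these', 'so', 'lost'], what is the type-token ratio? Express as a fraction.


Tokens: 13
Unique types: ('because', 'cold', 'lost', 'phone', 'quiet', 'so', 'sold', 'these') = 8
TTR = 8/13
Already in lowest terms.

8/13


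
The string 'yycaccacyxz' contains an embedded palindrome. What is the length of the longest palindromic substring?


Scanning 'yycaccacyxz' for palindromic substrings.
Substring at positions 1-8: 'ycaccacy'.
Check: reverse('ycaccacy') = 'ycaccacy' -> palindrome confirmed.
Neighbouring characters ('y' / 'x') break symmetry, so it cannot extend further.
No longer palindromic substring exists; longest length = 8

8


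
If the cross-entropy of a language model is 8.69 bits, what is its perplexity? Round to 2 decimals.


Perplexity formula: PP = 2^H
H = 8.69
PP = 2^8.69
Decompose: 2^8.69 = 2^8 * 2^0.69
2^8 = 256, 2^0.69 ~ 1.6132835
PP ~ 256 * 1.6132835 = 413.0005760
Rounded to 2 decimals: 413.00

413.00


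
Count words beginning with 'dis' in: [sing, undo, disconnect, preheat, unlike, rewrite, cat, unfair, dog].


Checking each word for prefix 'dis':
  'sing' -> no (count: 0)
  'undo' -> no (count: 0)
  'disconnect' -> YES, starts with 'dis' (count: 1)
  'preheat' -> no (count: 1)
  'unlike' -> no (count: 1)
  'rewrite' -> no (count: 1)
  'cat' -> no (count: 1)
  'unfair' -> no (count: 1)
  'dog' -> no (count: 1)
Total with prefix 'dis': 1

1


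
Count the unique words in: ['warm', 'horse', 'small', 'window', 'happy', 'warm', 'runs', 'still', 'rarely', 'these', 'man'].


Listing all tokens and tracking unique types:
  Token 1: 'warm' -> NEW (unique so far: 1)
  Token 2: 'horse' -> NEW (unique so far: 2)
  Token 3: 'small' -> NEW (unique so far: 3)
  Token 4: 'window' -> NEW (unique so far: 4)
  Token 5: 'happy' -> NEW (unique so far: 5)
  Token 6: 'warm' -> duplicate (unique so far: 5)
  Token 7: 'runs' -> NEW (unique so far: 6)
  Token 8: 'still' -> NEW (unique so far: 7)
  Token 9: 'rarely' -> NEW (unique so far: 8)
  Token 10: 'these' -> NEW (unique so far: 9)
  Token 11: 'man' -> NEW (unique so far: 10)
Unique types: ('happy', 'horse', 'man', 'rarely', 'runs', 'small', 'still', 'these', 'warm', 'window')
Vocabulary size: 10

10


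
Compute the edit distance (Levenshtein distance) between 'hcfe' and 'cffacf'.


Building DP table for s1='hcfe' (len 4) and s2='cffacf' (len 6):
       c  f  f  a  c  f
    0  1  2  3  4  5  6
  h 1  1  2  3  4  5  6
  c 2  1  2  3  4  4  5
  f 3  2  1  2  3  4  4
  e 4  3  2  2  3  4  5
Edit distance = dp[4][6] = 5

5


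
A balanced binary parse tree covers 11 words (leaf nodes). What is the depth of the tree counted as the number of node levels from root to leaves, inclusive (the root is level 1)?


In a balanced binary tree with n leaves the deepest leaf is ceil(log2(n)) edges below the root,
so counting node levels inclusive of root and leaves gives ceil(log2(n)) + 1 levels.
log2(11) = 3.4594
ceil(3.4594) = 4
levels = 4 + 1 = 5

5


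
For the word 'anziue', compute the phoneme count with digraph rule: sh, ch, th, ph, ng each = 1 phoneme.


Parsing 'anziue' greedily, digraphs first:
  'a' -> vowel phoneme (phonemes so far: 1)
  'n' -> consonant phoneme (phonemes so far: 2)
  'z' -> consonant phoneme (phonemes so far: 3)
  'i' -> vowel phoneme (phonemes so far: 4)
  'u' -> vowel phoneme (phonemes so far: 5)
  'e' -> vowel phoneme (phonemes so far: 6)
Total phonemes: 6

6


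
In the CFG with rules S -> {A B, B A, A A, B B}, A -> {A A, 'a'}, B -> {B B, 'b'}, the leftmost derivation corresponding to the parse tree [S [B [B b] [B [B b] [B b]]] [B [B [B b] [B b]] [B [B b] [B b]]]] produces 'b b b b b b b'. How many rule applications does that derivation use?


Every bracketed nonterminal node [X ...] in the tree is produced by exactly one rule application.
Reading the tree off as a leftmost derivation:
  Step 1: S  =>  B B   (applied S -> B B)
  Step 2: B B  =>  B B B   (applied B -> B B)
  Step 3: B B B  =>  b B B   (applied B -> b)
  Step 4: b B B  =>  b B B B   (applied B -> B B)
  Step 5: b B B B  =>  b b B B   (applied B -> b)
  Step 6: b b B B  =>  b b b B   (applied B -> b)
  Step 7: b b b B  =>  b b b B B   (applied B -> B B)
  Step 8: b b b B B  =>  b b b B B B   (applied B -> B B)
  Step 9: b b b B B B  =>  b b b b B B   (applied B -> b)
  Step 10: b b b b B B  =>  b b b b b B   (applied B -> b)
  Step 11: b b b b b B  =>  b b b b b B B   (applied B -> B B)
  Step 12: b b b b b B B  =>  b b b b b b B   (applied B -> b)
  Step 13: b b b b b b B  =>  b b b b b b b   (applied B -> b)
Final yield: b b b b b b b
Total rewrite steps: 13

13


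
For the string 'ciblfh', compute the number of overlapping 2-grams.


String 'ciblfh' has length L = 6.
Number of overlapping n-grams = L - n + 1
Substituting: 6 - 2 + 1 = 5

5


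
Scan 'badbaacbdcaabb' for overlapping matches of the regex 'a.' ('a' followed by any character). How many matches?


Pattern: a. means 'a' followed by any character.
Scanning 'badbaacbdcaabb' position-by-position:
  Pos 0: window 'ba' -> no
  Pos 1: window 'ad' -> MATCH
  Pos 2: window 'db' -> no
  Pos 3: window 'ba' -> no
  Pos 4: window 'aa' -> MATCH
  Pos 5: window 'ac' -> MATCH
  Pos 6: window 'cb' -> no
  Pos 7: window 'bd' -> no
  Pos 8: window 'dc' -> no
  Pos 9: window 'ca' -> no
  Pos 10: window 'aa' -> MATCH
  Pos 11: window 'ab' -> MATCH
  Pos 12: window 'bb' -> no
  Pos 13: window 'b' -> no
Total matches: 5

5


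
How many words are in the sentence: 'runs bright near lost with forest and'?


Counting words by splitting on spaces:
  Word 1: 'runs'
  Word 2: 'bright'
  Word 3: 'near'
  Word 4: 'lost'
  Word 5: 'with'
  Word 6: 'forest'
  Word 7: 'and'
Total words: 7

7


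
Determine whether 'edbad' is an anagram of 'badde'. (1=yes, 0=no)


Sort characters of 'edbad': 'abdde'
Sort characters of 'badde': 'abdde'
Sorted forms match -> they ARE anagrams
Result: 1

1


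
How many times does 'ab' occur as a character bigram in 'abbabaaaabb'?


Scanning 'abbabaaaabb' for bigram 'ab':
  Position 0: 'ab' -> MATCH
  Position 1: 'bb' -> no
  Position 2: 'ba' -> no
  Position 3: 'ab' -> MATCH
  Position 4: 'ba' -> no
  Position 5: 'aa' -> no
  Position 6: 'aa' -> no
  Position 7: 'aa' -> no
  Position 8: 'ab' -> MATCH
  Position 9: 'bb' -> no
Total matches: 3

3


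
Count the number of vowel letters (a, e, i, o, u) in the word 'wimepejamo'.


Scanning each character of 'wimepejamo':
  Position 1: 'w' -> consonant (running count: 0)
  Position 2: 'i' -> vowel (running count: 1)
  Position 3: 'm' -> consonant (running count: 1)
  Position 4: 'e' -> vowel (running count: 2)
  Position 5: 'p' -> consonant (running count: 2)
  Position 6: 'e' -> vowel (running count: 3)
  Position 7: 'j' -> consonant (running count: 3)
  Position 8: 'a' -> vowel (running count: 4)
  Position 9: 'm' -> consonant (running count: 4)
  Position 10: 'o' -> vowel (running count: 5)
Total vowels: 5

5


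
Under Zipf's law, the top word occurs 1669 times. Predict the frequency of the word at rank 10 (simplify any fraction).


Zipf's law: freq(rank) = f1 / rank
f1 = 1669, rank = 10
freq = 1669 / 10
GCD(1669, 10) = 1
Simplified: 1669/10

1669/10


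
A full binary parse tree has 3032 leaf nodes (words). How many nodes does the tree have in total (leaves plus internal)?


Leaf nodes (terminals): 3032
Internal nodes = n - 1 = 3032 - 1 = 3031
Total = leaves + internal = 3032 + 3031 = 6063

6063


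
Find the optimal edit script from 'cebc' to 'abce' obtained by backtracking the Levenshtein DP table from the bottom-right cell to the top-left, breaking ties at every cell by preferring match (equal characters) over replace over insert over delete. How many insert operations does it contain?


Edit distance = 3. Backtracking from cell (4, 4) with preference match > replace > insert > delete,
then listing the resulting alignment 'cebc' -> 'abce' left to right:
  Step 1: delete 'c'
  Step 2: replace e->a
  Step 3: keep 'b'
  Step 4: keep 'c'
  Step 5: insert 'e' [insertion #1]
Total insertions: 1

1


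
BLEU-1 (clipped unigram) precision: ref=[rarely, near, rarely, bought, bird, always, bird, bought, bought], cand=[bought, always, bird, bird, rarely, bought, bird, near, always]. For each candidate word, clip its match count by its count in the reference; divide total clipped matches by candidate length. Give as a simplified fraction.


Reference word counts: {'always': 1, 'bird': 2, 'bought': 3, 'near': 1, 'rarely': 2}
Checking each candidate word (with clipping):
  'bought' -> in reference (ref count 3, used 1/3) -> match (matches: 1)
  'always' -> in reference (ref count 1, used 1/1) -> match (matches: 2)
  'bird' -> in reference (ref count 2, used 1/2) -> match (matches: 3)
  'bird' -> in reference (ref count 2, used 2/2) -> match (matches: 4)
  'rarely' -> in reference (ref count 2, used 1/2) -> match (matches: 5)
  'bought' -> in reference (ref count 3, used 2/3) -> match (matches: 6)
  'bird' -> ref count 2 already used up (2/2) -> clipped, no match (matches: 6)
  'near' -> in reference (ref count 1, used 1/1) -> match (matches: 7)
  'always' -> ref count 1 already used up (1/1) -> clipped, no match (matches: 7)
Clipped matches: 7, Candidate length: 9
Precision = 7/9

7/9


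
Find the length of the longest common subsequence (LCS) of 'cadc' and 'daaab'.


DP table for LCS of 'cadc' and 'daaab':
       d  a  a  a  b
    0  0  0  0  0  0
  c 0  0  0  0  0  0
  a 0  0  1  1  1  1
  d 0  1  1  1  1  1
  c 0  1  1  1  1  1
LCS: 'a'
LCS length = 1

1


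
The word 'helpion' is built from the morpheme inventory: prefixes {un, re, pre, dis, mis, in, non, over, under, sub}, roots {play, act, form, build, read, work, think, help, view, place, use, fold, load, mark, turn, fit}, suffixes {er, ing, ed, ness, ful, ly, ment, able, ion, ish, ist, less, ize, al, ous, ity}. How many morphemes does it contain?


Segmenting 'helpion' against the inventory:
  'help' -> root (morpheme 1)
  'ion' -> suffix (morpheme 2)
Total morphemes: 2

2


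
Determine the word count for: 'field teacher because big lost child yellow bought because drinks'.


Counting words by splitting on spaces:
  Word 1: 'field'
  Word 2: 'teacher'
  Word 3: 'because'
  Word 4: 'big'
  Word 5: 'lost'
  Word 6: 'child'
  Word 7: 'yellow'
  Word 8: 'bought'
  Word 9: 'because'
  Word 10: 'drinks'
Total words: 10

10


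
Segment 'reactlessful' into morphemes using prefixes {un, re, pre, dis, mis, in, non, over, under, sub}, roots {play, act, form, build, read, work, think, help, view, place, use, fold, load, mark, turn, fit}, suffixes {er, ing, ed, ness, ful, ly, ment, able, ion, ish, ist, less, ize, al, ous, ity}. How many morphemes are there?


Segmenting 'reactlessful' against the inventory:
  're' -> prefix (morpheme 1)
  'act' -> root (morpheme 2)
  'less' -> suffix (morpheme 3)
  'ful' -> suffix (morpheme 4)
Total morphemes: 4

4


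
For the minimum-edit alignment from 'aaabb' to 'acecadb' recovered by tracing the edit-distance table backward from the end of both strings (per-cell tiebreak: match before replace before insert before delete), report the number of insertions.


Edit distance = 4. Backtracking from cell (5, 7) with preference match > replace > insert > delete,
then listing the resulting alignment 'aaabb' -> 'acecadb' left to right:
  Step 1: keep 'a'
  Step 2: insert 'c' [insertion #1]
  Step 3: insert 'e' [insertion #2]
  Step 4: replace a->c
  Step 5: keep 'a'
  Step 6: replace b->d
  Step 7: keep 'b'
Total insertions: 2

2


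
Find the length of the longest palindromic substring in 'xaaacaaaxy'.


Scanning 'xaaacaaaxy' for palindromic substrings.
Substring at positions 0-8: 'xaaacaaax'.
Check: reverse('xaaacaaax') = 'xaaacaaax' -> palindrome confirmed.
Neighbouring characters ('-' / 'y') break symmetry, so it cannot extend further.
No longer palindromic substring exists; longest length = 9

9


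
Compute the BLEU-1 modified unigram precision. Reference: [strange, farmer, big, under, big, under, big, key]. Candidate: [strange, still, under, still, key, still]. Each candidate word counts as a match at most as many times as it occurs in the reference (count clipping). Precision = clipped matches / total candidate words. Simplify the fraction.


Reference word counts: {'big': 3, 'farmer': 1, 'key': 1, 'strange': 1, 'under': 2}
Checking each candidate word (with clipping):
  'strange' -> in reference (ref count 1, used 1/1) -> match (matches: 1)
  'still' -> not in reference -> no match (matches: 1)
  'under' -> in reference (ref count 2, used 1/2) -> match (matches: 2)
  'still' -> not in reference -> no match (matches: 2)
  'key' -> in reference (ref count 1, used 1/1) -> match (matches: 3)
  'still' -> not in reference -> no match (matches: 3)
Clipped matches: 3, Candidate length: 6
Precision = 3/6 = 1/2

1/2


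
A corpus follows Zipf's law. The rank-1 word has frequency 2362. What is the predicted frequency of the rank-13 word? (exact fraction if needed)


Zipf's law: freq(rank) = f1 / rank
f1 = 2362, rank = 13
freq = 2362 / 13
GCD(2362, 13) = 1
Simplified: 2362/13

2362/13


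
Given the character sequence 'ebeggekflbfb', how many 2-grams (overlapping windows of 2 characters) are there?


String 'ebeggekflbfb' has length L = 12.
Number of overlapping n-grams = L - n + 1
Substituting: 12 - 2 + 1 = 11

11


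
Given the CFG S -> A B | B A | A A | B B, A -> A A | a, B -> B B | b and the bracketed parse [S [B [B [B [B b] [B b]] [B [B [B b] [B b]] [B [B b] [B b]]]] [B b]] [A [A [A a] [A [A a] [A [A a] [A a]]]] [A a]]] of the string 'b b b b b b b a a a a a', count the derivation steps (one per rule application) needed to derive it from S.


Every bracketed nonterminal node [X ...] in the tree is produced by exactly one rule application.
Reading the tree off as a leftmost derivation:
  Step 1: S  =>  B A   (applied S -> B A)
  Step 2: B A  =>  B B A   (applied B -> B B)
  Step 3: B B A  =>  B B B A   (applied B -> B B)
  Step 4: B B B A  =>  B B B B A   (applied B -> B B)
  Step 5: B B B B A  =>  b B B B A   (applied B -> b)
  Step 6: b B B B A  =>  b b B B A   (applied B -> b)
  Step 7: b b B B A  =>  b b B B B A   (applied B -> B B)
  Step 8: b b B B B A  =>  b b B B B B A   (applied B -> B B)
  Step 9: b b B B B B A  =>  b b b B B B A   (applied B -> b)
  Step 10: b b b B B B A  =>  b b b b B B A   (applied B -> b)
  Step 11: b b b b B B A  =>  b b b b B B B A   (applied B -> B B)
  Step 12: b b b b B B B A  =>  b b b b b B B A   (applied B -> b)
  Step 13: b b b b b B B A  =>  b b b b b b B A   (applied B -> b)
  Step 14: b b b b b b B A  =>  b b b b b b b A   (applied B -> b)
  Step 15: b b b b b b b A  =>  b b b b b b b A A   (applied A -> A A)
  Step 16: b b b b b b b A A  =>  b b b b b b b A A A   (applied A -> A A)
  Step 17: b b b b b b b A A A  =>  b b b b b b b a A A   (applied A -> a)
  Step 18: b b b b b b b a A A  =>  b b b b b b b a A A A   (applied A -> A A)
  Step 19: b b b b b b b a A A A  =>  b b b b b b b a a A A   (applied A -> a)
  Step 20: b b b b b b b a a A A  =>  b b b b b b b a a A A A   (applied A -> A A)
  Step 21: b b b b b b b a a A A A  =>  b b b b b b b a a a A A   (applied A -> a)
  Step 22: b b b b b b b a a a A A  =>  b b b b b b b a a a a A   (applied A -> a)
  Step 23: b b b b b b b a a a a A  =>  b b b b b b b a a a a a   (applied A -> a)
Final yield: b b b b b b b a a a a a
Total rewrite steps: 23

23


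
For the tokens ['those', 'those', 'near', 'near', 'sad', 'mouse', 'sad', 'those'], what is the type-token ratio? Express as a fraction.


Tokens: 8
Unique types: ('mouse', 'near', 'sad', 'those') = 4
TTR = 4/8
Simplify: divide both by 4 -> 1/2
TTR = 1/2

1/2


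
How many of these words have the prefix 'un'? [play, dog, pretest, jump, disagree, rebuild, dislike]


Checking each word for prefix 'un':
  'play' -> no (count: 0)
  'dog' -> no (count: 0)
  'pretest' -> no (count: 0)
  'jump' -> no (count: 0)
  'disagree' -> no (count: 0)
  'rebuild' -> no (count: 0)
  'dislike' -> no (count: 0)
Total with prefix 'un': 0

0


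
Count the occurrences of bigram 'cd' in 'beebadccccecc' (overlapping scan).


Scanning 'beebadccccecc' for bigram 'cd':
  Position 0: 'be' -> no
  Position 1: 'ee' -> no
  Position 2: 'eb' -> no
  Position 3: 'ba' -> no
  Position 4: 'ad' -> no
  Position 5: 'dc' -> no
  Position 6: 'cc' -> no
  Position 7: 'cc' -> no
  Position 8: 'cc' -> no
  Position 9: 'ce' -> no
  Position 10: 'ec' -> no
  Position 11: 'cc' -> no
Total matches: 0

0


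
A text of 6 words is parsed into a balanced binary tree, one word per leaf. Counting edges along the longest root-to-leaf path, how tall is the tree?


In a balanced binary tree with n leaves the deepest leaf is ceil(log2(n)) edges below the root.
log2(6) = 2.5850
ceil(2.5850) = 3
height (edges) = 3

3


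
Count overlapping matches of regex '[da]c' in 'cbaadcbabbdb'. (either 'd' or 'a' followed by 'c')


Pattern: [da]c means either 'd' or 'a' followed by 'c'.
Scanning 'cbaadcbabbdb' position-by-position:
  Pos 0: window 'cb' -> no
  Pos 1: window 'ba' -> no
  Pos 2: window 'aa' -> no
  Pos 3: window 'ad' -> no
  Pos 4: window 'dc' -> MATCH
  Pos 5: window 'cb' -> no
  Pos 6: window 'ba' -> no
  Pos 7: window 'ab' -> no
  Pos 8: window 'bb' -> no
  Pos 9: window 'bd' -> no
  Pos 10: window 'db' -> no
  Pos 11: window 'b' -> no
Total matches: 1

1


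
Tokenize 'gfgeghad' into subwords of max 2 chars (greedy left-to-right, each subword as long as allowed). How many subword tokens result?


'gfgeghad' has 8 characters.
Chunking with max size 2:
  Chunk 1: 'gf' (positions 0-1)
  Chunk 2: 'ge' (positions 2-3)
  Chunk 3: 'gh' (positions 4-5)
  Chunk 4: 'ad' (positions 6-7)
Total chunks: ceil(8 / 2) = 4

4


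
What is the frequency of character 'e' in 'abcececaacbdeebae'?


Scanning 'abcececaacbdeebae' for 'e':
  Position 3: 'e' -> MATCH (count: 1)
  Position 5: 'e' -> MATCH (count: 2)
  Position 12: 'e' -> MATCH (count: 3)
  Position 13: 'e' -> MATCH (count: 4)
  Position 16: 'e' -> MATCH (count: 5)
Total occurrences of 'e': 5

5


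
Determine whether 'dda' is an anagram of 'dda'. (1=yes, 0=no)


Sort characters of 'dda': 'add'
Sort characters of 'dda': 'add'
Sorted forms match -> they ARE anagrams
Result: 1

1


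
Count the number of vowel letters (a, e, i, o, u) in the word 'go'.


Scanning each character of 'go':
  Position 1: 'g' -> consonant (running count: 0)
  Position 2: 'o' -> vowel (running count: 1)
Total vowels: 1

1


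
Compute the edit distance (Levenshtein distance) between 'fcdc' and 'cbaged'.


Building DP table for s1='fcdc' (len 4) and s2='cbaged' (len 6):
       c  b  a  g  e  d
    0  1  2  3  4  5  6
  f 1  1  2  3  4  5  6
  c 2  1  2  3  4  5  6
  d 3  2  2  3  4  5  5
  c 4  3  3  3  4  5  6
Edit distance = dp[4][6] = 6

6


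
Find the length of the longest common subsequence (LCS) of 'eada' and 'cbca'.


DP table for LCS of 'eada' and 'cbca':
       c  b  c  a
    0  0  0  0  0
  e 0  0  0  0  0
  a 0  0  0  0  1
  d 0  0  0  0  1
  a 0  0  0  0  1
LCS: 'a'
LCS length = 1

1


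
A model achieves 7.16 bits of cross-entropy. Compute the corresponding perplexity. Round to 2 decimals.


Perplexity formula: PP = 2^H
H = 7.16
PP = 2^7.16
Decompose: 2^7.16 = 2^7 * 2^0.16
2^7 = 128, 2^0.16 ~ 1.1172871
PP ~ 128 * 1.1172871 = 143.0127488
Rounded to 2 decimals: 143.01

143.01


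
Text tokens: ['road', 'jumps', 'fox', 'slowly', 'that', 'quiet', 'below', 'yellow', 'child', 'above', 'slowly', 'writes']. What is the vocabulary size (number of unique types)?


Listing all tokens and tracking unique types:
  Token 1: 'road' -> NEW (unique so far: 1)
  Token 2: 'jumps' -> NEW (unique so far: 2)
  Token 3: 'fox' -> NEW (unique so far: 3)
  Token 4: 'slowly' -> NEW (unique so far: 4)
  Token 5: 'that' -> NEW (unique so far: 5)
  Token 6: 'quiet' -> NEW (unique so far: 6)
  Token 7: 'below' -> NEW (unique so far: 7)
  Token 8: 'yellow' -> NEW (unique so far: 8)
  Token 9: 'child' -> NEW (unique so far: 9)
  Token 10: 'above' -> NEW (unique so far: 10)
  Token 11: 'slowly' -> duplicate (unique so far: 10)
  Token 12: 'writes' -> NEW (unique so far: 11)
Unique types: ('above', 'below', 'child', 'fox', 'jumps', 'quiet', 'road', 'slowly', 'that', 'writes', 'yellow')
Vocabulary size: 11

11


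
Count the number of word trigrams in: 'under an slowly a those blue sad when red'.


Word trigrams from [9] words:
  Trigram 1: (under an slowly)
  Trigram 2: (an slowly a)
  Trigram 3: (slowly a those)
  Trigram 4: (a those blue)
  Trigram 5: (those blue sad)
  Trigram 6: (blue sad when)
  Trigram 7: (sad when red)
Total word trigrams: 9 - 2 = 7

7


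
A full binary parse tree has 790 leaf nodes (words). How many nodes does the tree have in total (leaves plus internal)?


Leaf nodes (terminals): 790
Internal nodes = n - 1 = 790 - 1 = 789
Total = leaves + internal = 790 + 789 = 1579

1579


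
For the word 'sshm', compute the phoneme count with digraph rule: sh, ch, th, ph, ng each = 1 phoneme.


Parsing 'sshm' greedily, digraphs first:
  's' -> consonant phoneme (phonemes so far: 1)
  'sh' -> digraph (1 consonant phoneme) (phonemes so far: 2)
  'm' -> consonant phoneme (phonemes so far: 3)
Total phonemes: 3

3


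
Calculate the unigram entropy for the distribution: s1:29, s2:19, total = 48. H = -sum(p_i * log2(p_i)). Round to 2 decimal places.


Computing entropy H = -sum(p_i * log2(p_i)):
  s1: p = 29/48 = 0.6042, -p*log2(p) = 0.4392
  s2: p = 19/48 = 0.3958, -p*log2(p) = 0.5292
H = sum of terms = 0.9684
Rounded to 2 decimals: 0.97

0.97


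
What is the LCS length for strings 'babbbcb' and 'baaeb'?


DP table for LCS of 'babbbcb' and 'baaeb':
       b  a  a  e  b
    0  0  0  0  0  0
  b 0  1  1  1  1  1
  a 0  1  2  2  2  2
  b 0  1  2  2  2  3
  b 0  1  2  2  2  3
  b 0  1  2  2  2  3
  c 0  1  2  2  2  3
  b 0  1  2  2  2  3
LCS: 'bab'
LCS length = 3

3


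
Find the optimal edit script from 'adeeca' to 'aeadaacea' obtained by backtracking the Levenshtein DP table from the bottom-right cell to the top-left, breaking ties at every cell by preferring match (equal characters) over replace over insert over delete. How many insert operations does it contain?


Edit distance = 5. Backtracking from cell (6, 9) with preference match > replace > insert > delete,
then listing the resulting alignment 'adeeca' -> 'aeadaacea' left to right:
  Step 1: insert 'a' [insertion #1]
  Step 2: insert 'e' [insertion #2]
  Step 3: keep 'a'
  Step 4: keep 'd'
  Step 5: replace e->a
  Step 6: replace e->a
  Step 7: keep 'c'
  Step 8: insert 'e' [insertion #3]
  Step 9: keep 'a'
Total insertions: 3

3


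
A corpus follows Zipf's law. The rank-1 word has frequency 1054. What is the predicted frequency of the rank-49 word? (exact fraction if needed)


Zipf's law: freq(rank) = f1 / rank
f1 = 1054, rank = 49
freq = 1054 / 49
GCD(1054, 49) = 1
Simplified: 1054/49

1054/49


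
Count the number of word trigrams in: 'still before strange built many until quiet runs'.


Word trigrams from [8] words:
  Trigram 1: (still before strange)
  Trigram 2: (before strange built)
  Trigram 3: (strange built many)
  Trigram 4: (built many until)
  Trigram 5: (many until quiet)
  Trigram 6: (until quiet runs)
Total word trigrams: 8 - 2 = 6

6


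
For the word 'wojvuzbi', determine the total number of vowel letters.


Scanning each character of 'wojvuzbi':
  Position 1: 'w' -> consonant (running count: 0)
  Position 2: 'o' -> vowel (running count: 1)
  Position 3: 'j' -> consonant (running count: 1)
  Position 4: 'v' -> consonant (running count: 1)
  Position 5: 'u' -> vowel (running count: 2)
  Position 6: 'z' -> consonant (running count: 2)
  Position 7: 'b' -> consonant (running count: 2)
  Position 8: 'i' -> vowel (running count: 3)
Total vowels: 3

3


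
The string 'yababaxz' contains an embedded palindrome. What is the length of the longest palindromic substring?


Scanning 'yababaxz' for palindromic substrings.
Substring at positions 1-5: 'ababa'.
Check: reverse('ababa') = 'ababa' -> palindrome confirmed.
Neighbouring characters ('y' / 'x') break symmetry, so it cannot extend further.
No longer palindromic substring exists; longest length = 5

5


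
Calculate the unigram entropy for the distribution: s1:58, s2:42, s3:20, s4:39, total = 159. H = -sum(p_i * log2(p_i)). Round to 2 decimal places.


Computing entropy H = -sum(p_i * log2(p_i)):
  s1: p = 58/159 = 0.3648, -p*log2(p) = 0.5307
  s2: p = 42/159 = 0.2642, -p*log2(p) = 0.5073
  s3: p = 20/159 = 0.1258, -p*log2(p) = 0.3762
  s4: p = 39/159 = 0.2453, -p*log2(p) = 0.4973
H = sum of terms = 1.9115
Rounded to 2 decimals: 1.91

1.91


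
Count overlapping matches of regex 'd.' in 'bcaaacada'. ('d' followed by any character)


Pattern: d. means 'd' followed by any character.
Scanning 'bcaaacada' position-by-position:
  Pos 0: window 'bc' -> no
  Pos 1: window 'ca' -> no
  Pos 2: window 'aa' -> no
  Pos 3: window 'aa' -> no
  Pos 4: window 'ac' -> no
  Pos 5: window 'ca' -> no
  Pos 6: window 'ad' -> no
  Pos 7: window 'da' -> MATCH
  Pos 8: window 'a' -> no
Total matches: 1

1


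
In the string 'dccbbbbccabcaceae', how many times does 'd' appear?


Scanning 'dccbbbbccabcaceae' for 'd':
  Position 0: 'd' -> MATCH (count: 1)
Total occurrences of 'd': 1

1


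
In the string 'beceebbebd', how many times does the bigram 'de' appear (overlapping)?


Scanning 'beceebbebd' for bigram 'de':
  Position 0: 'be' -> no
  Position 1: 'ec' -> no
  Position 2: 'ce' -> no
  Position 3: 'ee' -> no
  Position 4: 'eb' -> no
  Position 5: 'bb' -> no
  Position 6: 'be' -> no
  Position 7: 'eb' -> no
  Position 8: 'bd' -> no
Total matches: 0

0


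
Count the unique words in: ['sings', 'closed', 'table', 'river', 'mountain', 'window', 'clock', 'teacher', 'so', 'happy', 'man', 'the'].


Listing all tokens and tracking unique types:
  Token 1: 'sings' -> NEW (unique so far: 1)
  Token 2: 'closed' -> NEW (unique so far: 2)
  Token 3: 'table' -> NEW (unique so far: 3)
  Token 4: 'river' -> NEW (unique so far: 4)
  Token 5: 'mountain' -> NEW (unique so far: 5)
  Token 6: 'window' -> NEW (unique so far: 6)
  Token 7: 'clock' -> NEW (unique so far: 7)
  Token 8: 'teacher' -> NEW (unique so far: 8)
  Token 9: 'so' -> NEW (unique so far: 9)
  Token 10: 'happy' -> NEW (unique so far: 10)
  Token 11: 'man' -> NEW (unique so far: 11)
  Token 12: 'the' -> NEW (unique so far: 12)
Unique types: ('clock', 'closed', 'happy', 'man', 'mountain', 'river', 'sings', 'so', 'table', 'teacher', 'the', 'window')
Vocabulary size: 12

12


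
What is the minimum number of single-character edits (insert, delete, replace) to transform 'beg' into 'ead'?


Building DP table for s1='beg' (len 3) and s2='ead' (len 3):
       e  a  d
    0  1  2  3
  b 1  1  2  3
  e 2  1  2  3
  g 3  2  2  3
Edit distance = dp[3][3] = 3

3


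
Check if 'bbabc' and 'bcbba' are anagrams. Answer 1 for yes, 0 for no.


Sort characters of 'bbabc': 'abbbc'
Sort characters of 'bcbba': 'abbbc'
Sorted forms match -> they ARE anagrams
Result: 1

1


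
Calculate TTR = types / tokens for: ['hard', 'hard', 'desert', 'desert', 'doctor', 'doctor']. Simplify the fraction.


Tokens: 6
Unique types: ('desert', 'doctor', 'hard') = 3
TTR = 3/6
Simplify: divide both by 3 -> 1/2
TTR = 1/2

1/2


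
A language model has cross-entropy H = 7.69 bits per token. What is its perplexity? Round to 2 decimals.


Perplexity formula: PP = 2^H
H = 7.69
PP = 2^7.69
Decompose: 2^7.69 = 2^7 * 2^0.69
2^7 = 128, 2^0.69 ~ 1.6132835
PP ~ 128 * 1.6132835 = 206.5002880
Rounded to 2 decimals: 206.50

206.50


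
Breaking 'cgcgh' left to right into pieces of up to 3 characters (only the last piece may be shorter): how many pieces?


'cgcgh' has 5 characters.
Chunking with max size 3:
  Chunk 1: 'cgc' (positions 0-2)
  Chunk 2: 'gh' (positions 3-4)
Total chunks: ceil(5 / 3) = 2

2


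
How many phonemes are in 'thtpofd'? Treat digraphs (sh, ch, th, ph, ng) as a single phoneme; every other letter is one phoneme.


Parsing 'thtpofd' greedily, digraphs first:
  'th' -> digraph (1 consonant phoneme) (phonemes so far: 1)
  't' -> consonant phoneme (phonemes so far: 2)
  'p' -> consonant phoneme (phonemes so far: 3)
  'o' -> vowel phoneme (phonemes so far: 4)
  'f' -> consonant phoneme (phonemes so far: 5)
  'd' -> consonant phoneme (phonemes so far: 6)
Total phonemes: 6

6


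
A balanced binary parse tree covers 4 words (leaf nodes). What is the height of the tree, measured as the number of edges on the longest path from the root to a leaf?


In a balanced binary tree with n leaves the deepest leaf is ceil(log2(n)) edges below the root.
log2(4) = 2.0000
ceil(2.0000) = 2
height (edges) = 2

2


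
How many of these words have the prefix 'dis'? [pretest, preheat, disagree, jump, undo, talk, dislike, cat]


Checking each word for prefix 'dis':
  'pretest' -> no (count: 0)
  'preheat' -> no (count: 0)
  'disagree' -> YES, starts with 'dis' (count: 1)
  'jump' -> no (count: 1)
  'undo' -> no (count: 1)
  'talk' -> no (count: 1)
  'dislike' -> YES, starts with 'dis' (count: 2)
  'cat' -> no (count: 2)
Total with prefix 'dis': 2

2


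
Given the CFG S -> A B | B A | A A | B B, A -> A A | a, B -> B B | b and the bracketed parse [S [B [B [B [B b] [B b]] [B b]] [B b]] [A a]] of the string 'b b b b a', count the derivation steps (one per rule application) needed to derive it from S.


Every bracketed nonterminal node [X ...] in the tree is produced by exactly one rule application.
Reading the tree off as a leftmost derivation:
  Step 1: S  =>  B A   (applied S -> B A)
  Step 2: B A  =>  B B A   (applied B -> B B)
  Step 3: B B A  =>  B B B A   (applied B -> B B)
  Step 4: B B B A  =>  B B B B A   (applied B -> B B)
  Step 5: B B B B A  =>  b B B B A   (applied B -> b)
  Step 6: b B B B A  =>  b b B B A   (applied B -> b)
  Step 7: b b B B A  =>  b b b B A   (applied B -> b)
  Step 8: b b b B A  =>  b b b b A   (applied B -> b)
  Step 9: b b b b A  =>  b b b b a   (applied A -> a)
Final yield: b b b b a
Total rewrite steps: 9

9


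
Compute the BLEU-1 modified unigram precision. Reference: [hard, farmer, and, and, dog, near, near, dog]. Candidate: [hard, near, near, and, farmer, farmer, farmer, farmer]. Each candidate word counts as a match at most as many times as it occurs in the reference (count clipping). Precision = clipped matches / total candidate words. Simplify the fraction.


Reference word counts: {'and': 2, 'dog': 2, 'farmer': 1, 'hard': 1, 'near': 2}
Checking each candidate word (with clipping):
  'hard' -> in reference (ref count 1, used 1/1) -> match (matches: 1)
  'near' -> in reference (ref count 2, used 1/2) -> match (matches: 2)
  'near' -> in reference (ref count 2, used 2/2) -> match (matches: 3)
  'and' -> in reference (ref count 2, used 1/2) -> match (matches: 4)
  'farmer' -> in reference (ref count 1, used 1/1) -> match (matches: 5)
  'farmer' -> ref count 1 already used up (1/1) -> clipped, no match (matches: 5)
  'farmer' -> ref count 1 already used up (1/1) -> clipped, no match (matches: 5)
  'farmer' -> ref count 1 already used up (1/1) -> clipped, no match (matches: 5)
Clipped matches: 5, Candidate length: 8
Precision = 5/8

5/8


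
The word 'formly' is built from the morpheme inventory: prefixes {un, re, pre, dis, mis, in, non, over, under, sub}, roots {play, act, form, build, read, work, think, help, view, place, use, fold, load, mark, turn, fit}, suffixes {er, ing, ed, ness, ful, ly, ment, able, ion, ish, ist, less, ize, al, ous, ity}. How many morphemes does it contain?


Segmenting 'formly' against the inventory:
  'form' -> root (morpheme 1)
  'ly' -> suffix (morpheme 2)
Total morphemes: 2

2


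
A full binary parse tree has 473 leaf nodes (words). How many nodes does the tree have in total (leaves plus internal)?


Leaf nodes (terminals): 473
Internal nodes = n - 1 = 473 - 1 = 472
Total = leaves + internal = 473 + 472 = 945

945


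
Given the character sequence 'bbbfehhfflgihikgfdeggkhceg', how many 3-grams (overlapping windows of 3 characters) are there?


String 'bbbfehhfflgihikgfdeggkhceg' has length L = 26.
Number of overlapping n-grams = L - n + 1
Substituting: 26 - 3 + 1 = 24

24


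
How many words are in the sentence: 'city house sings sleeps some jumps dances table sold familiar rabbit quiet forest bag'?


Counting words by splitting on spaces:
  Word 1: 'city'
  Word 2: 'house'
  Word 3: 'sings'
  Word 4: 'sleeps'
  Word 5: 'some'
  Word 6: 'jumps'
  Word 7: 'dances'
  Word 8: 'table'
  Word 9: 'sold'
  Word 10: 'familiar'
  Word 11: 'rabbit'
  Word 12: 'quiet'
  Word 13: 'forest'
  Word 14: 'bag'
Total words: 14

14


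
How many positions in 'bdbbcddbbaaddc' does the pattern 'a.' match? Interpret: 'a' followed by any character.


Pattern: a. means 'a' followed by any character.
Scanning 'bdbbcddbbaaddc' position-by-position:
  Pos 0: window 'bd' -> no
  Pos 1: window 'db' -> no
  Pos 2: window 'bb' -> no
  Pos 3: window 'bc' -> no
  Pos 4: window 'cd' -> no
  Pos 5: window 'dd' -> no
  Pos 6: window 'db' -> no
  Pos 7: window 'bb' -> no
  Pos 8: window 'ba' -> no
  Pos 9: window 'aa' -> MATCH
  Pos 10: window 'ad' -> MATCH
  Pos 11: window 'dd' -> no
  Pos 12: window 'dc' -> no
  Pos 13: window 'c' -> no
Total matches: 2

2


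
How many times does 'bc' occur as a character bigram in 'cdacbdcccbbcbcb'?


Scanning 'cdacbdcccbbcbcb' for bigram 'bc':
  Position 0: 'cd' -> no
  Position 1: 'da' -> no
  Position 2: 'ac' -> no
  Position 3: 'cb' -> no
  Position 4: 'bd' -> no
  Position 5: 'dc' -> no
  Position 6: 'cc' -> no
  Position 7: 'cc' -> no
  Position 8: 'cb' -> no
  Position 9: 'bb' -> no
  Position 10: 'bc' -> MATCH
  Position 11: 'cb' -> no
  Position 12: 'bc' -> MATCH
  Position 13: 'cb' -> no
Total matches: 2

2


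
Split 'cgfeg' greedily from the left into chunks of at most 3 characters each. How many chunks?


'cgfeg' has 5 characters.
Chunking with max size 3:
  Chunk 1: 'cgf' (positions 0-2)
  Chunk 2: 'eg' (positions 3-4)
Total chunks: ceil(5 / 3) = 2

2


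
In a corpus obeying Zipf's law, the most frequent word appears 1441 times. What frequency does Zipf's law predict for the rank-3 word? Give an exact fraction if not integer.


Zipf's law: freq(rank) = f1 / rank
f1 = 1441, rank = 3
freq = 1441 / 3
GCD(1441, 3) = 1
Simplified: 1441/3

1441/3


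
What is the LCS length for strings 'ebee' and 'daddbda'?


DP table for LCS of 'ebee' and 'daddbda':
       d  a  d  d  b  d  a
    0  0  0  0  0  0  0  0
  e 0  0  0  0  0  0  0  0
  b 0  0  0  0  0  1  1  1
  e 0  0  0  0  0  1  1  1
  e 0  0  0  0  0  1  1  1
LCS: 'b'
LCS length = 1

1


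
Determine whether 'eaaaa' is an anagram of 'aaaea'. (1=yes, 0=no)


Sort characters of 'eaaaa': 'aaaae'
Sort characters of 'aaaea': 'aaaae'
Sorted forms match -> they ARE anagrams
Result: 1

1


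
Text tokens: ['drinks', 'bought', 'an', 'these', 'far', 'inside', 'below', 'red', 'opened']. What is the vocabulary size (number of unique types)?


Listing all tokens and tracking unique types:
  Token 1: 'drinks' -> NEW (unique so far: 1)
  Token 2: 'bought' -> NEW (unique so far: 2)
  Token 3: 'an' -> NEW (unique so far: 3)
  Token 4: 'these' -> NEW (unique so far: 4)
  Token 5: 'far' -> NEW (unique so far: 5)
  Token 6: 'inside' -> NEW (unique so far: 6)
  Token 7: 'below' -> NEW (unique so far: 7)
  Token 8: 'red' -> NEW (unique so far: 8)
  Token 9: 'opened' -> NEW (unique so far: 9)
Unique types: ('an', 'below', 'bought', 'drinks', 'far', 'inside', 'opened', 'red', 'these')
Vocabulary size: 9

9


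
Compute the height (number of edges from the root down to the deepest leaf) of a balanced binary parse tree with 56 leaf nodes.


In a balanced binary tree with n leaves the deepest leaf is ceil(log2(n)) edges below the root.
log2(56) = 5.8074
ceil(5.8074) = 6
height (edges) = 6

6


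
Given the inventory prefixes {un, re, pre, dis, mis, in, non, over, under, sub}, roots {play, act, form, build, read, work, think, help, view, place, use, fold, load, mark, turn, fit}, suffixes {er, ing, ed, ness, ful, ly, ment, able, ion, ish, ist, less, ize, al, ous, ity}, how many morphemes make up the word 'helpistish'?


Segmenting 'helpistish' against the inventory:
  'help' -> root (morpheme 1)
  'ist' -> suffix (morpheme 2)
  'ish' -> suffix (morpheme 3)
Total morphemes: 3

3


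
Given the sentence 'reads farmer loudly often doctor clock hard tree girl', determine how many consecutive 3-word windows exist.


Word trigrams from [9] words:
  Trigram 1: (reads farmer loudly)
  Trigram 2: (farmer loudly often)
  Trigram 3: (loudly often doctor)
  Trigram 4: (often doctor clock)
  Trigram 5: (doctor clock hard)
  Trigram 6: (clock hard tree)
  Trigram 7: (hard tree girl)
Total word trigrams: 9 - 2 = 7

7


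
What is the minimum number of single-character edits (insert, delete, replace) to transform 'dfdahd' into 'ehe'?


Building DP table for s1='dfdahd' (len 6) and s2='ehe' (len 3):
       e  h  e
    0  1  2  3
  d 1  1  2  3
  f 2  2  2  3
  d 3  3  3  3
  a 4  4  4  4
  h 5  5  4  5
  d 6  6  5  5
Edit distance = dp[6][3] = 5

5


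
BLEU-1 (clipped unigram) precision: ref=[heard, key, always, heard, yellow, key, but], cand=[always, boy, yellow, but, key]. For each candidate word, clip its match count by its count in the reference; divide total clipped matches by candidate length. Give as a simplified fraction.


Reference word counts: {'always': 1, 'but': 1, 'heard': 2, 'key': 2, 'yellow': 1}
Checking each candidate word (with clipping):
  'always' -> in reference (ref count 1, used 1/1) -> match (matches: 1)
  'boy' -> not in reference -> no match (matches: 1)
  'yellow' -> in reference (ref count 1, used 1/1) -> match (matches: 2)
  'but' -> in reference (ref count 1, used 1/1) -> match (matches: 3)
  'key' -> in reference (ref count 2, used 1/2) -> match (matches: 4)
Clipped matches: 4, Candidate length: 5
Precision = 4/5

4/5


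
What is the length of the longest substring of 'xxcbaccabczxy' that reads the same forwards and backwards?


Scanning 'xxcbaccabczxy' for palindromic substrings.
Substring at positions 2-9: 'cbaccabc'.
Check: reverse('cbaccabc') = 'cbaccabc' -> palindrome confirmed.
Neighbouring characters ('x' / 'z') break symmetry, so it cannot extend further.
No longer palindromic substring exists; longest length = 8

8


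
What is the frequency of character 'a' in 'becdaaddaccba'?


Scanning 'becdaaddaccba' for 'a':
  Position 4: 'a' -> MATCH (count: 1)
  Position 5: 'a' -> MATCH (count: 2)
  Position 8: 'a' -> MATCH (count: 3)
  Position 12: 'a' -> MATCH (count: 4)
Total occurrences of 'a': 4

4
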